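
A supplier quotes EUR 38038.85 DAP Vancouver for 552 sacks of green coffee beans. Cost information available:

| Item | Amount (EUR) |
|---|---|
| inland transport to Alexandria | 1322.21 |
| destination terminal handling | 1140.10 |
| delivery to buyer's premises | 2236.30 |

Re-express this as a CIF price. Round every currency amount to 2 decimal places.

Not relevant to the conversion: inland to port — on the seller under both DAP and CIF; already in the DAP price and stays in the CIF price.
From DAP to CIF, the seller no longer bears: destination terminal, delivery.
CIF price = 38038.85 − 1140.10 − 2236.30 = 34662.45

CIF price: EUR 34662.45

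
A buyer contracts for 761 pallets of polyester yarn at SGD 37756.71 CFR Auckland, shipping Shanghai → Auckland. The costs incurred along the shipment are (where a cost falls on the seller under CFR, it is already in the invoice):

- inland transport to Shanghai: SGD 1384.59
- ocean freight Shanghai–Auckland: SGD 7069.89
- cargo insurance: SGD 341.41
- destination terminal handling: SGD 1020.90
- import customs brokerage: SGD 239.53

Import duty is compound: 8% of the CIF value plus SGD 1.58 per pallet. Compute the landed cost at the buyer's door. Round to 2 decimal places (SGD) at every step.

CFR: the seller pays costs through ocean freight to the destination port, but not insurance.
Already in the invoice (seller's account under CFR): inland to port, freight — exclude.
CIF value = CFR price + insurance = 37756.71 + 341.41 = 38098.12
Ad valorem component: 38098.12 × 8% = 3047.85
Specific component: 761 × 1.58 = 1202.38
Import duty = 3047.85 + 1202.38 = 4250.23
Buyer bears: insurance 341.41 + destination terminal 1020.90 + brokerage 239.53 + duty 4250.23 = 5852.07
Landed cost = invoice 37756.71 + 5852.07 = 43608.78

Total landed cost: SGD 43608.78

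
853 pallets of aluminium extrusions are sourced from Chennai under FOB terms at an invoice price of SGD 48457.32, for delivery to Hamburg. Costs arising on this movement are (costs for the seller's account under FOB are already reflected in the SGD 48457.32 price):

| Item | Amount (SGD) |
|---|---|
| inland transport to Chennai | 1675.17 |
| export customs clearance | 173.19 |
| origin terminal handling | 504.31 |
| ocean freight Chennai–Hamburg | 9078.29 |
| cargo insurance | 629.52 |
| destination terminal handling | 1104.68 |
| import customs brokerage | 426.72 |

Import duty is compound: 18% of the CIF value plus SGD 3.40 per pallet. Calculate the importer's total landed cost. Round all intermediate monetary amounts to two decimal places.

Total landed cost: SGD 73066.45

FOB: the seller bears costs until goods are on board at the origin port; the buyer bears freight, insurance and all costs thereafter.
Already in the invoice (seller's account under FOB): inland to port, export clearance, origin terminal — exclude.
CIF value = FOB price + freight + insurance = 48457.32 + 9078.29 + 629.52 = 58165.13
Ad valorem component: 58165.13 × 18% = 10469.72
Specific component: 853 × 3.40 = 2900.20
Import duty = 10469.72 + 2900.20 = 13369.92
Buyer bears: freight 9078.29 + insurance 629.52 + destination terminal 1104.68 + brokerage 426.72 + duty 13369.92 = 24609.13
Landed cost = invoice 48457.32 + 24609.13 = 73066.45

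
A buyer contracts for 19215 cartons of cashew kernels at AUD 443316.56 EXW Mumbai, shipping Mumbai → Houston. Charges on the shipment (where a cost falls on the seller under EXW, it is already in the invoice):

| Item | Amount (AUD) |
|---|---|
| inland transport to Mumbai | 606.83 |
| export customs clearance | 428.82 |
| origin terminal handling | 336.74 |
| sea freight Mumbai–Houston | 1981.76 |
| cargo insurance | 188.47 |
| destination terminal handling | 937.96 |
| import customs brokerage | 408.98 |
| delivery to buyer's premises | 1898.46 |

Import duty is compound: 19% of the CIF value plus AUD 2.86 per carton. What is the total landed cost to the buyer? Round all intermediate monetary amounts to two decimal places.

Total landed cost: AUD 589962.72

EXW: the seller makes goods available at their premises; the buyer bears all onward costs.
CIF value = EXW price + inland to port + export clearance + origin terminal + freight + insurance = 443316.56 + 606.83 + 428.82 + 336.74 + 1981.76 + 188.47 = 446859.18
Ad valorem component: 446859.18 × 19% = 84903.24
Specific component: 19215 × 2.86 = 54954.90
Import duty = 84903.24 + 54954.90 = 139858.14
Buyer bears: inland to port 606.83 + export clearance 428.82 + origin terminal 336.74 + freight 1981.76 + insurance 188.47 + destination terminal 937.96 + brokerage 408.98 + delivery 1898.46 + duty 139858.14 = 146646.16
Landed cost = invoice 443316.56 + 146646.16 = 589962.72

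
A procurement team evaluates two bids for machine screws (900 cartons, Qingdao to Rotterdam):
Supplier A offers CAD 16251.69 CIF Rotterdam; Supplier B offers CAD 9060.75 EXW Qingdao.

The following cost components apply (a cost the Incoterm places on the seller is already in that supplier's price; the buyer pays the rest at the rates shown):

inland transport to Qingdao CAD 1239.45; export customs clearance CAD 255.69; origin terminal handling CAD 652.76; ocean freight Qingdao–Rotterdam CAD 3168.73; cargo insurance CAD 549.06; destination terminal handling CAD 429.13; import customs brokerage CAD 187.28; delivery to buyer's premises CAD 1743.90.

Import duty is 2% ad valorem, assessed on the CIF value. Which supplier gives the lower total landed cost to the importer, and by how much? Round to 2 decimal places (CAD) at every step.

Supplier A (CIF):
The CIF price already equals the CIF value: 16251.69
Import duty = 16251.69 × 2% = 325.03
Buyer bears (A): 429.13 + 187.28 + 1743.90 = 2360.31
Landed cost (A) = invoice 16251.69 + 2360.31 + duty 325.03 = 18937.03
Supplier B (EXW):
CIF value = EXW price + inland to port + export clearance + origin terminal + freight + insurance = 9060.75 + 1239.45 + 255.69 + 652.76 + 3168.73 + 549.06 = 14926.44
Import duty = 14926.44 × 2% = 298.53
Buyer bears (B): 1239.45 + 255.69 + 652.76 + 3168.73 + 549.06 + 429.13 + 187.28 + 1743.90 = 8226.00
Landed cost (B) = invoice 9060.75 + 8226.00 + duty 298.53 = 17585.28
Difference = |18937.03 − 17585.28| = 1351.75

Supplier B is cheaper by CAD 1351.75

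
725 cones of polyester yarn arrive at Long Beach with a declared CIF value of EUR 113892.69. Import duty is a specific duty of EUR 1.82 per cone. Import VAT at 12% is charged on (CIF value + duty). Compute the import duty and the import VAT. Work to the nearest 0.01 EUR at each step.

Import duty: EUR 1319.50; import VAT: EUR 13825.46

Import duty = 725 × 1.82 = 1319.50
VAT base = CIF + duty = 113892.69 + 1319.50 = 115212.19
Import VAT = 115212.19 × 12% = 13825.46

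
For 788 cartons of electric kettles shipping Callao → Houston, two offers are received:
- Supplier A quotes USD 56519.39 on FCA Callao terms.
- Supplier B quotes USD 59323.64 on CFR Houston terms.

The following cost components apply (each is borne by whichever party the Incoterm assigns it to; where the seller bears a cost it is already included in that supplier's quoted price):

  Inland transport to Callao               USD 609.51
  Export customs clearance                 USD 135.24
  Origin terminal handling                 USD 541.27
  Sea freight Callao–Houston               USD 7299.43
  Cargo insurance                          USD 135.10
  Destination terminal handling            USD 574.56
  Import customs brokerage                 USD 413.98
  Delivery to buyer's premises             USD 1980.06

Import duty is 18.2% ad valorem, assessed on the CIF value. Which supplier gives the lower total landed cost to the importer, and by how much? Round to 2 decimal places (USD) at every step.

Supplier A (FCA):
CIF value = FCA price + origin terminal + freight + insurance = 56519.39 + 541.27 + 7299.43 + 135.10 = 64495.19
Import duty = 64495.19 × 18.2% = 11738.12
Buyer bears (A): 541.27 + 7299.43 + 135.10 + 574.56 + 413.98 + 1980.06 = 10944.40
Landed cost (A) = invoice 56519.39 + 10944.40 + duty 11738.12 = 79201.91
Supplier B (CFR):
CIF value = CFR price + insurance = 59323.64 + 135.10 = 59458.74
Import duty = 59458.74 × 18.2% = 10821.49
Buyer bears (B): 135.10 + 574.56 + 413.98 + 1980.06 = 3103.70
Landed cost (B) = invoice 59323.64 + 3103.70 + duty 10821.49 = 73248.83
Difference = |79201.91 − 73248.83| = 5953.08

Supplier B is cheaper by USD 5953.08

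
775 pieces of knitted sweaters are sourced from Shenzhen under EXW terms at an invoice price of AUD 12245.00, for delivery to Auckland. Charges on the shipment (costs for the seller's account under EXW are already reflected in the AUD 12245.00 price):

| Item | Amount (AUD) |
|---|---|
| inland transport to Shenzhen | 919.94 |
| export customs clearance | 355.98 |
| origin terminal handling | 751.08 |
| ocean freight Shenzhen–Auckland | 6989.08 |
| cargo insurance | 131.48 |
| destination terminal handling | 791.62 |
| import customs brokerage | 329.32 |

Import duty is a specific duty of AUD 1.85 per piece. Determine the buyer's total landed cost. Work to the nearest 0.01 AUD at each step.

Total landed cost: AUD 23947.25

EXW: the seller makes goods available at their premises; the buyer bears all onward costs.
CIF value = EXW price + inland to port + export clearance + origin terminal + freight + insurance = 12245.00 + 919.94 + 355.98 + 751.08 + 6989.08 + 131.48 = 21392.56
Import duty = 775 × 1.85 = 1433.75
Buyer bears: inland to port 919.94 + export clearance 355.98 + origin terminal 751.08 + freight 6989.08 + insurance 131.48 + destination terminal 791.62 + brokerage 329.32 + duty 1433.75 = 11702.25
Landed cost = invoice 12245.00 + 11702.25 = 23947.25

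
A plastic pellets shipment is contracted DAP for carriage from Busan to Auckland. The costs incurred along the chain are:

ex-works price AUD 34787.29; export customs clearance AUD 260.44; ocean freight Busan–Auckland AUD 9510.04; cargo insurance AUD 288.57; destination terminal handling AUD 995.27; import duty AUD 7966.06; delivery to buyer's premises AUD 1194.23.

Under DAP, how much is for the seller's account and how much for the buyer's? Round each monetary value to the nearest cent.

Seller: AUD 47035.84; buyer: AUD 7966.06

DAP: the seller bears all costs to the named destination except import duty and clearance.
Seller's account: goods 34787.29 + export clearance 260.44 + freight 9510.04 + insurance 288.57 + destination terminal 995.27 + delivery 1194.23 = 47035.84
Buyer's account: duty 7966.06 = 7966.06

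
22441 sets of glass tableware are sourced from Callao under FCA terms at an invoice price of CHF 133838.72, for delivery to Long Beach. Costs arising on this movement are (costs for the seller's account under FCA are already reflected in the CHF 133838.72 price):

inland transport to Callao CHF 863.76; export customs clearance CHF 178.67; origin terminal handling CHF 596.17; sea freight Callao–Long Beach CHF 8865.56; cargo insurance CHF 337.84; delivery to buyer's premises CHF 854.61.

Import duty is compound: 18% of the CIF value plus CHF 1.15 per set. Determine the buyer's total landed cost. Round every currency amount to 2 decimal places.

FCA: the seller delivers export-cleared goods to the carrier; the buyer bears costs from that point.
Already in the invoice (seller's account under FCA): inland to port, export clearance — exclude.
CIF value = FCA price + origin terminal + freight + insurance = 133838.72 + 596.17 + 8865.56 + 337.84 = 143638.29
Ad valorem component: 143638.29 × 18% = 25854.89
Specific component: 22441 × 1.15 = 25807.15
Import duty = 25854.89 + 25807.15 = 51662.04
Buyer bears: origin terminal 596.17 + freight 8865.56 + insurance 337.84 + delivery 854.61 + duty 51662.04 = 62316.22
Landed cost = invoice 133838.72 + 62316.22 = 196154.94

Total landed cost: CHF 196154.94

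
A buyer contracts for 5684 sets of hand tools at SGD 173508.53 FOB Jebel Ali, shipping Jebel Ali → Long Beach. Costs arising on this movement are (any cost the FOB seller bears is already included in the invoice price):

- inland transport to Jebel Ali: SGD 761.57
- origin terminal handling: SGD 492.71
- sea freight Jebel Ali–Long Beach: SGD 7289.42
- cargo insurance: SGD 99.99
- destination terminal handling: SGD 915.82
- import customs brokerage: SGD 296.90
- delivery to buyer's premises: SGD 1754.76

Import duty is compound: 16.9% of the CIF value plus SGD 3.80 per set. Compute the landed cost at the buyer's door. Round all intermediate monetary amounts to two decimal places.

FOB: the seller bears costs until goods are on board at the origin port; the buyer bears freight, insurance and all costs thereafter.
Already in the invoice (seller's account under FOB): inland to port, origin terminal — exclude.
CIF value = FOB price + freight + insurance = 173508.53 + 7289.42 + 99.99 = 180897.94
Ad valorem component: 180897.94 × 16.9% = 30571.75
Specific component: 5684 × 3.80 = 21599.20
Import duty = 30571.75 + 21599.20 = 52170.95
Buyer bears: freight 7289.42 + insurance 99.99 + destination terminal 915.82 + brokerage 296.90 + delivery 1754.76 + duty 52170.95 = 62527.84
Landed cost = invoice 173508.53 + 62527.84 = 236036.37

Total landed cost: SGD 236036.37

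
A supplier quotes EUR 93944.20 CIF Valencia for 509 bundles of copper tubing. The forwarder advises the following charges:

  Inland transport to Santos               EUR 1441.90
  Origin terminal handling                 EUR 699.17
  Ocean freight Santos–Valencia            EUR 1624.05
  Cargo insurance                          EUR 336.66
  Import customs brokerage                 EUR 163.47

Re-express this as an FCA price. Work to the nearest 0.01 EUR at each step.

FCA price: EUR 91284.32

Not relevant to the conversion: inland to port — on the seller under both CIF and FCA; already in the CIF price and stays in the FCA price. brokerage — on the buyer under both terms; not part of either seller's price.
From CIF to FCA, the seller no longer bears: origin terminal, freight, insurance.
FCA price = 93944.20 − 699.17 − 1624.05 − 336.66 = 91284.32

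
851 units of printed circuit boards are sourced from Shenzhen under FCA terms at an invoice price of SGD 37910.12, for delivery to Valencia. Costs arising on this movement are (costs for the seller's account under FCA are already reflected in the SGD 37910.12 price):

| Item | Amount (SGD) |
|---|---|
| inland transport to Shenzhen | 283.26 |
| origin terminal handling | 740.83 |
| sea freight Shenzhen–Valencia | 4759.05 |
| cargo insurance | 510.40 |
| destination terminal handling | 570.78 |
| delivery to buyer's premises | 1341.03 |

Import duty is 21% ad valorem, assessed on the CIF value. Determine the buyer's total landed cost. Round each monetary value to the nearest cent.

FCA: the seller delivers export-cleared goods to the carrier; the buyer bears costs from that point.
Already in the invoice (seller's account under FCA): inland to port — exclude.
CIF value = FCA price + origin terminal + freight + insurance = 37910.12 + 740.83 + 4759.05 + 510.40 = 43920.40
Import duty = 43920.40 × 21% = 9223.28
Buyer bears: origin terminal 740.83 + freight 4759.05 + insurance 510.40 + destination terminal 570.78 + delivery 1341.03 + duty 9223.28 = 17145.37
Landed cost = invoice 37910.12 + 17145.37 = 55055.49

Total landed cost: SGD 55055.49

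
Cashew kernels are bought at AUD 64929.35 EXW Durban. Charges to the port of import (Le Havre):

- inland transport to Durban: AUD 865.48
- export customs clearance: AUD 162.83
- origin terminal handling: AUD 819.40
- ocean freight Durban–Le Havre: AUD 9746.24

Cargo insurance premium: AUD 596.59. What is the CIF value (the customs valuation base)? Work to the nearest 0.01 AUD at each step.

CIF = EXW price + pre-shipment costs + freight + insurance
CIF = 64929.35 + 865.48 + 162.83 + 819.40 + 9746.24 + 596.59 = 77119.89

CIF value: AUD 77119.89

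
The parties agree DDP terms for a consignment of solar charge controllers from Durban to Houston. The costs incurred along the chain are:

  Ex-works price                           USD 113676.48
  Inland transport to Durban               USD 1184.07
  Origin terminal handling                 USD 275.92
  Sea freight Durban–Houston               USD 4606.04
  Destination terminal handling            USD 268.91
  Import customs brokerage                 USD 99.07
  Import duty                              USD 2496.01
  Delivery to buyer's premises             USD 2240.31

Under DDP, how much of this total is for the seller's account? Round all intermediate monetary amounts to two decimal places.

DDP: the seller bears all costs including import duty.
Seller's account: goods 113676.48 + inland to port 1184.07 + origin terminal 275.92 + freight 4606.04 + destination terminal 268.91 + brokerage 99.07 + duty 2496.01 + delivery 2240.31 = 124846.81
Buyer's account: 0.00

Seller's account: USD 124846.81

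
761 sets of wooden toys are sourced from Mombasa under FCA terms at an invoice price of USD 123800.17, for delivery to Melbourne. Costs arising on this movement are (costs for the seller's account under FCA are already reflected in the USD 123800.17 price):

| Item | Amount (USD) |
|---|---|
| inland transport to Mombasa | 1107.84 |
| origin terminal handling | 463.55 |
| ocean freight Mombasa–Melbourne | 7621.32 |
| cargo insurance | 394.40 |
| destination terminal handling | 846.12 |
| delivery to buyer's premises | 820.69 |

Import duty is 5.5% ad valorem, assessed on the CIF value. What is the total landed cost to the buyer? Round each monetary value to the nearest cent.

FCA: the seller delivers export-cleared goods to the carrier; the buyer bears costs from that point.
Already in the invoice (seller's account under FCA): inland to port — exclude.
CIF value = FCA price + origin terminal + freight + insurance = 123800.17 + 463.55 + 7621.32 + 394.40 = 132279.44
Import duty = 132279.44 × 5.5% = 7275.37
Buyer bears: origin terminal 463.55 + freight 7621.32 + insurance 394.40 + destination terminal 846.12 + delivery 820.69 + duty 7275.37 = 17421.45
Landed cost = invoice 123800.17 + 17421.45 = 141221.62

Total landed cost: USD 141221.62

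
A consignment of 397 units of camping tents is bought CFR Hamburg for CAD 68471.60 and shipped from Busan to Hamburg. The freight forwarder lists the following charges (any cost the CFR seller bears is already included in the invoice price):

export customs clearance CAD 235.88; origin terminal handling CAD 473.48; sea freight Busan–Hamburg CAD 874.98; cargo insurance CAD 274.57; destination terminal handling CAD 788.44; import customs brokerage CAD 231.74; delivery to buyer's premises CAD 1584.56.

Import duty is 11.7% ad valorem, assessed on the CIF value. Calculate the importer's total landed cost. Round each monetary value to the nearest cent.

Total landed cost: CAD 79394.21

CFR: the seller pays costs through ocean freight to the destination port, but not insurance.
Already in the invoice (seller's account under CFR): export clearance, origin terminal, freight — exclude.
CIF value = CFR price + insurance = 68471.60 + 274.57 = 68746.17
Import duty = 68746.17 × 11.7% = 8043.30
Buyer bears: insurance 274.57 + destination terminal 788.44 + brokerage 231.74 + delivery 1584.56 + duty 8043.30 = 10922.61
Landed cost = invoice 68471.60 + 10922.61 = 79394.21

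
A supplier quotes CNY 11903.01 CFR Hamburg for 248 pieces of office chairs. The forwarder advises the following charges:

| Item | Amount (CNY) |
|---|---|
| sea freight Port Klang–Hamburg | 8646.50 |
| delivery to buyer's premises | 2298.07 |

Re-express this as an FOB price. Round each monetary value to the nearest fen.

FOB price: CNY 3256.51

Not relevant to the conversion: delivery — on the buyer under both terms; not part of either seller's price.
From CFR to FOB, the seller no longer bears: freight.
FOB price = 11903.01 − 8646.50 = 3256.51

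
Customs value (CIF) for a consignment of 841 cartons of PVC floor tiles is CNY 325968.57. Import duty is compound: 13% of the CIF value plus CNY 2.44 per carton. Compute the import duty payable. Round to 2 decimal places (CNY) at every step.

Ad valorem component: 325968.57 × 13% = 42375.91
Specific component: 841 × 2.44 = 2052.04
Import duty = 42375.91 + 2052.04 = 44427.95

Import duty: CNY 44427.95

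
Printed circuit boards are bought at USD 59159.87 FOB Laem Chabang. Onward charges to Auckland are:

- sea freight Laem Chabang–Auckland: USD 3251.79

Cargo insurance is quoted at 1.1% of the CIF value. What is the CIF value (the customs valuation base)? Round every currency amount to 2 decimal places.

CIF value: USD 63105.82

Let C be the CIF value. C = FOB price + freight + 1.1% × C
C − 1.1% × C = 59159.87 + 3251.79
0.989 × C = 62411.66
C = 62411.66 / 0.989 = 63105.82
Insurance premium = 1.1% × 63105.82 = 694.16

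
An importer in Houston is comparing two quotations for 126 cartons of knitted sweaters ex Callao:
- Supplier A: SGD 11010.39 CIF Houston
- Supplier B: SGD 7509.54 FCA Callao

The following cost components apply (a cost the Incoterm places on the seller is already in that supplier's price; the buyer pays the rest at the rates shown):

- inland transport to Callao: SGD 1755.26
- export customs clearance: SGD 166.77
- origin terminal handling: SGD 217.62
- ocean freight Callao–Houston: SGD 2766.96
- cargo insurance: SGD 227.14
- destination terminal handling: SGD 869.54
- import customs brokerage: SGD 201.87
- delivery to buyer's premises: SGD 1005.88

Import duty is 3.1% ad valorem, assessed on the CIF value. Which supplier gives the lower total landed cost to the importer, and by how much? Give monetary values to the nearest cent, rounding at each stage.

Supplier B is cheaper by SGD 298.09

Supplier A (CIF):
The CIF price already equals the CIF value: 11010.39
Import duty = 11010.39 × 3.1% = 341.32
Buyer bears (A): 869.54 + 201.87 + 1005.88 = 2077.29
Landed cost (A) = invoice 11010.39 + 2077.29 + duty 341.32 = 13429.00
Supplier B (FCA):
CIF value = FCA price + origin terminal + freight + insurance = 7509.54 + 217.62 + 2766.96 + 227.14 = 10721.26
Import duty = 10721.26 × 3.1% = 332.36
Buyer bears (B): 217.62 + 2766.96 + 227.14 + 869.54 + 201.87 + 1005.88 = 5289.01
Landed cost (B) = invoice 7509.54 + 5289.01 + duty 332.36 = 13130.91
Difference = |13429.00 − 13130.91| = 298.09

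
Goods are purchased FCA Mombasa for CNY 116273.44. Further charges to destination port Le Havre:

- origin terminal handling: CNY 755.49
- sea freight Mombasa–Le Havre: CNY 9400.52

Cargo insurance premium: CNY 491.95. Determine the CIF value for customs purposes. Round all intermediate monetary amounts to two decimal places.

CIF = FCA price + pre-shipment costs + freight + insurance
CIF = 116273.44 + 755.49 + 9400.52 + 491.95 = 126921.40

CIF value: CNY 126921.40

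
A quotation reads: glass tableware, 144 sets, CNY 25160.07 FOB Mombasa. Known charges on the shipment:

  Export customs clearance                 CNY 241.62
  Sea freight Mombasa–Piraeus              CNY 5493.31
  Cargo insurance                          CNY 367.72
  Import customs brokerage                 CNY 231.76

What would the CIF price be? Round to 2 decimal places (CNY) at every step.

Not relevant to the conversion: export clearance — on the seller under both FOB and CIF; already in the FOB price and stays in the CIF price. brokerage — on the buyer under both terms; not part of either seller's price.
From FOB to CIF, the seller additionally bears: freight, insurance.
CIF price = 25160.07 + 5493.31 + 367.72 = 31021.10

CIF price: CNY 31021.10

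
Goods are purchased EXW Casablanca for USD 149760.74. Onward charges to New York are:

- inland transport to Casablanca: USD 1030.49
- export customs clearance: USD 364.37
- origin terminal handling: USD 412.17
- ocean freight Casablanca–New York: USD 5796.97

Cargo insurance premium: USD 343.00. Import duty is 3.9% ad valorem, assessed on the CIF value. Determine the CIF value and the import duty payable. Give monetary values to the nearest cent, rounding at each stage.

CIF value: USD 157707.74; import duty: USD 6150.60

CIF = EXW price + pre-shipment costs + freight + insurance
CIF = 149760.74 + 1030.49 + 364.37 + 412.17 + 5796.97 + 343.00 = 157707.74
Import duty = 157707.74 × 3.9% = 6150.60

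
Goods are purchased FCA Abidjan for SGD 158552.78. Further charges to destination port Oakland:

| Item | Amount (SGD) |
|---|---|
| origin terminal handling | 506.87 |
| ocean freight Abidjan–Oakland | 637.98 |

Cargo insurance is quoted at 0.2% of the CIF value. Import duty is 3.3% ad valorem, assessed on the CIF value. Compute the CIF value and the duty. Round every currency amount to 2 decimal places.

CIF value: SGD 160017.67; import duty: SGD 5280.58

Let C be the CIF value. C = FCA price + pre-shipment costs + freight + 0.2% × C
C − 0.2% × C = 158552.78 + 506.87 + 637.98
0.998 × C = 159697.63
C = 159697.63 / 0.998 = 160017.67
Insurance premium = 0.2% × 160017.67 = 320.04
Import duty = 160017.67 × 3.3% = 5280.58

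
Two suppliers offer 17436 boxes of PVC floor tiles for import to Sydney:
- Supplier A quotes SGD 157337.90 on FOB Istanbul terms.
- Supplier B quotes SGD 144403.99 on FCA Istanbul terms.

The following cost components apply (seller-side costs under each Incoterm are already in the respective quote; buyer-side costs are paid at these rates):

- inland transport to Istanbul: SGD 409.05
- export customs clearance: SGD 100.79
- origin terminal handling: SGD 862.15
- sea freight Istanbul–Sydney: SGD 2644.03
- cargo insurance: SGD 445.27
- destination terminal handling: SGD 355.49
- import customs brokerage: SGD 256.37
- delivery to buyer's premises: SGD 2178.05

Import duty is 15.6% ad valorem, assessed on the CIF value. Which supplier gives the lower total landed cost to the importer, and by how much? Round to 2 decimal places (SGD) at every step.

Supplier B is cheaper by SGD 13954.95

Supplier A (FOB):
CIF value = FOB price + freight + insurance = 157337.90 + 2644.03 + 445.27 = 160427.20
Import duty = 160427.20 × 15.6% = 25026.64
Buyer bears (A): 2644.03 + 445.27 + 355.49 + 256.37 + 2178.05 = 5879.21
Landed cost (A) = invoice 157337.90 + 5879.21 + duty 25026.64 = 188243.75
Supplier B (FCA):
CIF value = FCA price + origin terminal + freight + insurance = 144403.99 + 862.15 + 2644.03 + 445.27 = 148355.44
Import duty = 148355.44 × 15.6% = 23143.45
Buyer bears (B): 862.15 + 2644.03 + 445.27 + 355.49 + 256.37 + 2178.05 = 6741.36
Landed cost (B) = invoice 144403.99 + 6741.36 + duty 23143.45 = 174288.80
Difference = |188243.75 − 174288.80| = 13954.95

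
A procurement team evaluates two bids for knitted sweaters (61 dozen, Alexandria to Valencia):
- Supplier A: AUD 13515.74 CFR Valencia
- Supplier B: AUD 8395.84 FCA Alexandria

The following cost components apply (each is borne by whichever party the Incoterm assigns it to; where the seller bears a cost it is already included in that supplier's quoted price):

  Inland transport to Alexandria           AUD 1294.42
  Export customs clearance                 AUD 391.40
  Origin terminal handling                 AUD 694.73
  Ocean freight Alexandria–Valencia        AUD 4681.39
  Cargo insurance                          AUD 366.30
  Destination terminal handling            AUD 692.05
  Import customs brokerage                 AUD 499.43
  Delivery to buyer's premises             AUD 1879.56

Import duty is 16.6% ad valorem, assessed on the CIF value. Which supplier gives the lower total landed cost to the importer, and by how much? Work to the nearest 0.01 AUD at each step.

Supplier A (CFR):
CIF value = CFR price + insurance = 13515.74 + 366.30 = 13882.04
Import duty = 13882.04 × 16.6% = 2304.42
Buyer bears (A): 366.30 + 692.05 + 499.43 + 1879.56 = 3437.34
Landed cost (A) = invoice 13515.74 + 3437.34 + duty 2304.42 = 19257.50
Supplier B (FCA):
CIF value = FCA price + origin terminal + freight + insurance = 8395.84 + 694.73 + 4681.39 + 366.30 = 14138.26
Import duty = 14138.26 × 16.6% = 2346.95
Buyer bears (B): 694.73 + 4681.39 + 366.30 + 692.05 + 499.43 + 1879.56 = 8813.46
Landed cost (B) = invoice 8395.84 + 8813.46 + duty 2346.95 = 19556.25
Difference = |19257.50 − 19556.25| = 298.75

Supplier A is cheaper by AUD 298.75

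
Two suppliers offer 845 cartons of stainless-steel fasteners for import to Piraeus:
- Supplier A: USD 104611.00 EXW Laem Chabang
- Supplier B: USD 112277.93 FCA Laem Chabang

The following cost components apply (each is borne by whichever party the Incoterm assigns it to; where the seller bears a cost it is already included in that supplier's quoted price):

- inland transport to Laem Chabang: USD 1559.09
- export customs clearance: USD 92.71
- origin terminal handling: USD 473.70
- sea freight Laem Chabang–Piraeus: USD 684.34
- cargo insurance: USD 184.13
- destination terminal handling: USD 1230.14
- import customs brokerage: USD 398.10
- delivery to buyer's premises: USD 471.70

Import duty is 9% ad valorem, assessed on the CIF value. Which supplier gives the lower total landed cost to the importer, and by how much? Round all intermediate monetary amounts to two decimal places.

Supplier A is cheaper by USD 6556.49

Supplier A (EXW):
CIF value = EXW price + inland to port + export clearance + origin terminal + freight + insurance = 104611.00 + 1559.09 + 92.71 + 473.70 + 684.34 + 184.13 = 107604.97
Import duty = 107604.97 × 9% = 9684.45
Buyer bears (A): 1559.09 + 92.71 + 473.70 + 684.34 + 184.13 + 1230.14 + 398.10 + 471.70 = 5093.91
Landed cost (A) = invoice 104611.00 + 5093.91 + duty 9684.45 = 119389.36
Supplier B (FCA):
CIF value = FCA price + origin terminal + freight + insurance = 112277.93 + 473.70 + 684.34 + 184.13 = 113620.10
Import duty = 113620.10 × 9% = 10225.81
Buyer bears (B): 473.70 + 684.34 + 184.13 + 1230.14 + 398.10 + 471.70 = 3442.11
Landed cost (B) = invoice 112277.93 + 3442.11 + duty 10225.81 = 125945.85
Difference = |119389.36 − 125945.85| = 6556.49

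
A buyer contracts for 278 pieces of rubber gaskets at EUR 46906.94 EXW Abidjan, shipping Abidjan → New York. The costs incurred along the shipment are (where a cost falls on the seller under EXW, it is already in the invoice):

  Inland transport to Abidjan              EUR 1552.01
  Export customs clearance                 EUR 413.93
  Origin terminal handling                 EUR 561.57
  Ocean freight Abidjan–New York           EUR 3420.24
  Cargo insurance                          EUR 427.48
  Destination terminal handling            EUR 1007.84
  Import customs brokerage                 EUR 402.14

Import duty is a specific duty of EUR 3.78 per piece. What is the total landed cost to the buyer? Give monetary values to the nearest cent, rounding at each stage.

EXW: the seller makes goods available at their premises; the buyer bears all onward costs.
CIF value = EXW price + inland to port + export clearance + origin terminal + freight + insurance = 46906.94 + 1552.01 + 413.93 + 561.57 + 3420.24 + 427.48 = 53282.17
Import duty = 278 × 3.78 = 1050.84
Buyer bears: inland to port 1552.01 + export clearance 413.93 + origin terminal 561.57 + freight 3420.24 + insurance 427.48 + destination terminal 1007.84 + brokerage 402.14 + duty 1050.84 = 8836.05
Landed cost = invoice 46906.94 + 8836.05 = 55742.99

Total landed cost: EUR 55742.99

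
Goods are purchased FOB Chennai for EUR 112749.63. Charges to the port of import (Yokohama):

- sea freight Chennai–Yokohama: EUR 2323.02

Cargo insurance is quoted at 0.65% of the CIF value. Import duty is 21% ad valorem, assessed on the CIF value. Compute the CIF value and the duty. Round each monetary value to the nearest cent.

CIF value: EUR 115825.52; import duty: EUR 24323.36

Let C be the CIF value. C = FOB price + freight + 0.65% × C
C − 0.65% × C = 112749.63 + 2323.02
0.9935 × C = 115072.65
C = 115072.65 / 0.9935 = 115825.52
Insurance premium = 0.65% × 115825.52 = 752.87
Import duty = 115825.52 × 21% = 24323.36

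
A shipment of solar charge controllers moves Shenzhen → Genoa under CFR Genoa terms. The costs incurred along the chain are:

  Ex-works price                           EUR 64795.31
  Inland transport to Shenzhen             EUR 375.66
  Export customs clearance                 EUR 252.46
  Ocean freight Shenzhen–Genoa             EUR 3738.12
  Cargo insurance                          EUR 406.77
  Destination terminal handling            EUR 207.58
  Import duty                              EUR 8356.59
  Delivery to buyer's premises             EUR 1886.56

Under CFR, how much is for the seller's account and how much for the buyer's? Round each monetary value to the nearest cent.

Seller: EUR 69161.55; buyer: EUR 10857.50

CFR: the seller pays costs through ocean freight to the destination port, but not insurance.
Seller's account: goods 64795.31 + inland to port 375.66 + export clearance 252.46 + freight 3738.12 = 69161.55
Buyer's account: insurance 406.77 + destination terminal 207.58 + duty 8356.59 + delivery 1886.56 = 10857.50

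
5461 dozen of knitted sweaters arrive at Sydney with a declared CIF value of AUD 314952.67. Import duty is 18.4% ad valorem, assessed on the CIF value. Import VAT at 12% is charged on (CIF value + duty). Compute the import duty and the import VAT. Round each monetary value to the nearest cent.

Import duty: AUD 57951.29; import VAT: AUD 44748.48

Import duty = 314952.67 × 18.4% = 57951.29
VAT base = CIF + duty = 314952.67 + 57951.29 = 372903.96
Import VAT = 372903.96 × 12% = 44748.48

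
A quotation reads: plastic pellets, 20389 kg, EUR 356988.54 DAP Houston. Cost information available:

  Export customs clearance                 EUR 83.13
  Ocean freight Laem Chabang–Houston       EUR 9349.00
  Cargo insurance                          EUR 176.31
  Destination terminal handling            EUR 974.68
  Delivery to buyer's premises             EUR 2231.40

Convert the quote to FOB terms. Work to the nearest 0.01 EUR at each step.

Not relevant to the conversion: export clearance — on the seller under both DAP and FOB; already in the DAP price and stays in the FOB price.
From DAP to FOB, the seller no longer bears: freight, insurance, destination terminal, delivery.
FOB price = 356988.54 − 9349.00 − 176.31 − 974.68 − 2231.40 = 344257.15

FOB price: EUR 344257.15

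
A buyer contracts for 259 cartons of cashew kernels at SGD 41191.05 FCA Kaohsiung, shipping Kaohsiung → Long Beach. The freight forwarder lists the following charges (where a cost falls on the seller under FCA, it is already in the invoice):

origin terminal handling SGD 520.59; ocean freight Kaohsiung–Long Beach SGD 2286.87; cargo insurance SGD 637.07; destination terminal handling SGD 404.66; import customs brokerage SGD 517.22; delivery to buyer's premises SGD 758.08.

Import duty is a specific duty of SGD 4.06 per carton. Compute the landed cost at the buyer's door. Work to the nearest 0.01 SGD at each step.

Total landed cost: SGD 47367.08

FCA: the seller delivers export-cleared goods to the carrier; the buyer bears costs from that point.
CIF value = FCA price + origin terminal + freight + insurance = 41191.05 + 520.59 + 2286.87 + 637.07 = 44635.58
Import duty = 259 × 4.06 = 1051.54
Buyer bears: origin terminal 520.59 + freight 2286.87 + insurance 637.07 + destination terminal 404.66 + brokerage 517.22 + delivery 758.08 + duty 1051.54 = 6176.03
Landed cost = invoice 41191.05 + 6176.03 = 47367.08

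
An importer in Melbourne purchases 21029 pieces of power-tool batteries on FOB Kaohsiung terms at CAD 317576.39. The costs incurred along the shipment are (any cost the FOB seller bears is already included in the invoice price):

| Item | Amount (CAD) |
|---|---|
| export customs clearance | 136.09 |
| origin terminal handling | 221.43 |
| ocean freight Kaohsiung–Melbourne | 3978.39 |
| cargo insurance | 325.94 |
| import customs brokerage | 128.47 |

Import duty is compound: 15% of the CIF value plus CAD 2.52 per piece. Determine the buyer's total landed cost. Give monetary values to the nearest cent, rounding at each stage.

FOB: the seller bears costs until goods are on board at the origin port; the buyer bears freight, insurance and all costs thereafter.
Already in the invoice (seller's account under FOB): export clearance, origin terminal — exclude.
CIF value = FOB price + freight + insurance = 317576.39 + 3978.39 + 325.94 = 321880.72
Ad valorem component: 321880.72 × 15% = 48282.11
Specific component: 21029 × 2.52 = 52993.08
Import duty = 48282.11 + 52993.08 = 101275.19
Buyer bears: freight 3978.39 + insurance 325.94 + brokerage 128.47 + duty 101275.19 = 105707.99
Landed cost = invoice 317576.39 + 105707.99 = 423284.38

Total landed cost: CAD 423284.38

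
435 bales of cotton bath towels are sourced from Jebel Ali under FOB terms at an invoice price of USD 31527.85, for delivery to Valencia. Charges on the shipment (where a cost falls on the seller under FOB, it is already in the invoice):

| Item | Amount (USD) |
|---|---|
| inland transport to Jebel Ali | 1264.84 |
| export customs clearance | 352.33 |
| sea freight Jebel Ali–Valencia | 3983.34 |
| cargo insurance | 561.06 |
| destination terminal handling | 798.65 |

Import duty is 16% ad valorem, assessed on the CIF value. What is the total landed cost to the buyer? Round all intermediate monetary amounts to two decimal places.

Total landed cost: USD 42642.46

FOB: the seller bears costs until goods are on board at the origin port; the buyer bears freight, insurance and all costs thereafter.
Already in the invoice (seller's account under FOB): inland to port, export clearance — exclude.
CIF value = FOB price + freight + insurance = 31527.85 + 3983.34 + 561.06 = 36072.25
Import duty = 36072.25 × 16% = 5771.56
Buyer bears: freight 3983.34 + insurance 561.06 + destination terminal 798.65 + duty 5771.56 = 11114.61
Landed cost = invoice 31527.85 + 11114.61 = 42642.46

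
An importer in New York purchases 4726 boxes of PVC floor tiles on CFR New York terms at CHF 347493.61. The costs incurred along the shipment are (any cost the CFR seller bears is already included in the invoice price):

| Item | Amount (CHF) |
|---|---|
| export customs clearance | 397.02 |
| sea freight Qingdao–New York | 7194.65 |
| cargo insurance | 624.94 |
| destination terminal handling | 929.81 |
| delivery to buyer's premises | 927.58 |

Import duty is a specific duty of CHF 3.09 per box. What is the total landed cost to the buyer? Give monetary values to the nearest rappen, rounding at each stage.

CFR: the seller pays costs through ocean freight to the destination port, but not insurance.
Already in the invoice (seller's account under CFR): export clearance, freight — exclude.
CIF value = CFR price + insurance = 347493.61 + 624.94 = 348118.55
Import duty = 4726 × 3.09 = 14603.34
Buyer bears: insurance 624.94 + destination terminal 929.81 + delivery 927.58 + duty 14603.34 = 17085.67
Landed cost = invoice 347493.61 + 17085.67 = 364579.28

Total landed cost: CHF 364579.28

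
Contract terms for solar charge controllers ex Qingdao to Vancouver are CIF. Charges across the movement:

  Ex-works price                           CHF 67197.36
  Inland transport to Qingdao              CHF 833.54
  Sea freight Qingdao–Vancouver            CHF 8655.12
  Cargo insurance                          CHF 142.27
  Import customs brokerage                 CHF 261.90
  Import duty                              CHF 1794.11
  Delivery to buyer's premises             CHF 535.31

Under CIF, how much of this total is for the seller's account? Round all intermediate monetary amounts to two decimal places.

CIF: the seller pays costs through ocean freight and marine insurance to the destination port.
Seller's account: goods 67197.36 + inland to port 833.54 + freight 8655.12 + insurance 142.27 = 76828.29
Buyer's account: brokerage 261.90 + duty 1794.11 + delivery 535.31 = 2591.32

Seller's account: CHF 76828.29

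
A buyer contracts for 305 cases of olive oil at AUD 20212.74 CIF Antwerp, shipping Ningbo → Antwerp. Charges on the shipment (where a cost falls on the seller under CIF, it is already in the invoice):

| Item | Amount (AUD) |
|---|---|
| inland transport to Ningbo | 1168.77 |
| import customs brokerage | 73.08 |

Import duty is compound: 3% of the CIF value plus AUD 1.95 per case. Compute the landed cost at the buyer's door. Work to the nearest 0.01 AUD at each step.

Total landed cost: AUD 21486.95

CIF: the seller pays costs through ocean freight and marine insurance to the destination port.
Already in the invoice (seller's account under CIF): inland to port — exclude.
The CIF price already equals the CIF value: 20212.74
Ad valorem component: 20212.74 × 3% = 606.38
Specific component: 305 × 1.95 = 594.75
Import duty = 606.38 + 594.75 = 1201.13
Buyer bears: brokerage 73.08 + duty 1201.13 = 1274.21
Landed cost = invoice 20212.74 + 1274.21 = 21486.95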